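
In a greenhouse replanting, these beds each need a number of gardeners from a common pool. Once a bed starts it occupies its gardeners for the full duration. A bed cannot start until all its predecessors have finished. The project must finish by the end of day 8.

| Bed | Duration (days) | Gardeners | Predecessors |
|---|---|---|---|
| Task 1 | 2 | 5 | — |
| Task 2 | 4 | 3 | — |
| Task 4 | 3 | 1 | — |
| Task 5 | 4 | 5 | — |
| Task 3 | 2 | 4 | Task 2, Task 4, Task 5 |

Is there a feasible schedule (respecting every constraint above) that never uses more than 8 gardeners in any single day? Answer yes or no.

The minimum achievable peak is 9; 8 < 9, so no feasible schedule stays within the cap.

no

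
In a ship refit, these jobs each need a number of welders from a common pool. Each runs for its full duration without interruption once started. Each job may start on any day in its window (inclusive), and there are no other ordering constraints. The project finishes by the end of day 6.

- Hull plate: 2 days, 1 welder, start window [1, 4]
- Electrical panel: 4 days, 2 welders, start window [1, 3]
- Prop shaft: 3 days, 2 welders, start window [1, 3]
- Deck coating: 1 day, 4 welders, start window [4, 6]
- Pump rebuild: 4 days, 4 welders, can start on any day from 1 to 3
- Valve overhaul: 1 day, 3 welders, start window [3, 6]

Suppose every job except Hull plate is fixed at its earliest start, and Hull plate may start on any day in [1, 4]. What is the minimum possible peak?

Hull plate@1: d1:9  d2:9  d3:11  d4:10  d5:0  d6:0 → peak 11
Hull plate@2: d1:8  d2:9  d3:12  d4:10  d5:0  d6:0 → peak 12
Hull plate@3: d1:8  d2:8  d3:12  d4:11  d5:0  d6:0 → peak 12
Hull plate@4: d1:8  d2:8  d3:11  d4:11  d5:1  d6:0 → peak 11
Best is Hull plate@1, peak 11.

11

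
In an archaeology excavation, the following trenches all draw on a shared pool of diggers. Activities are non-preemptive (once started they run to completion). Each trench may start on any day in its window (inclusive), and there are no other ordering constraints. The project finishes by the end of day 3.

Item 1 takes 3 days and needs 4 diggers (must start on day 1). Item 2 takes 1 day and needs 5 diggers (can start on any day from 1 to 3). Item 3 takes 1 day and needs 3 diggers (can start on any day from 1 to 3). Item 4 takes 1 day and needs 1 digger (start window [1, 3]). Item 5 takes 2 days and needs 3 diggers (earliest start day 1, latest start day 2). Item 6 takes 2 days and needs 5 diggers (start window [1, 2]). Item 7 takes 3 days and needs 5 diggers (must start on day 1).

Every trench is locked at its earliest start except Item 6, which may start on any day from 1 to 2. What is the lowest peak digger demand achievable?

21

Item 6@1: d1:26  d2:17  d3:9 → peak 26
Item 6@2: d1:21  d2:17  d3:14 → peak 21
Best is Item 6@2, peak 21.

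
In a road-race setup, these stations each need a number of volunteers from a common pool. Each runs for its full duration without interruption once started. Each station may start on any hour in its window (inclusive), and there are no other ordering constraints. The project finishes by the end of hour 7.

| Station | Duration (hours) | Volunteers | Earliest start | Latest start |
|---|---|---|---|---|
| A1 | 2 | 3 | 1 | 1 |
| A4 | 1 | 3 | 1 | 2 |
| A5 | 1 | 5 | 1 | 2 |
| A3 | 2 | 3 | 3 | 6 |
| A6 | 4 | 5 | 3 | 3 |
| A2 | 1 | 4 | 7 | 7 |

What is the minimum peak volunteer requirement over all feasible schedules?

Early-start (A1@1, A4@1, A5@1, A3@3, A6@3, A2@7) gives peak 11: h1:11  h2:3  h3:8  h4:8  h5:5  h6:5  h7:4.
Shift A5→2.
Schedule A1@1, A4@1, A5@2, A3@3, A6@3, A2@7: h1:6  h2:8  h3:8  h4:8  h5:5  h6:5  h7:4 — peak 8.
No arrangement of the 16 feasible schedules does better.

8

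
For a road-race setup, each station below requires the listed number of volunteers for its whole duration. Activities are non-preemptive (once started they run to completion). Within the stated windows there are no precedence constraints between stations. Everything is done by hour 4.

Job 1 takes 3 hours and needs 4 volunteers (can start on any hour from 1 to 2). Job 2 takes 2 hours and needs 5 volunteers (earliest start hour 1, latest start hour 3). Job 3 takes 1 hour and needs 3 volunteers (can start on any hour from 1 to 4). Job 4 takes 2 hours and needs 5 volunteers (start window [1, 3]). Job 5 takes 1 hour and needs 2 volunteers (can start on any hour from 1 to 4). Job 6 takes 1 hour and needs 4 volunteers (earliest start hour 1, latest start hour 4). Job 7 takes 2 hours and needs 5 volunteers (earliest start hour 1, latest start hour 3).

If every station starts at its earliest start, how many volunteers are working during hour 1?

At early start, hour 1 has: Job 1, Job 2, Job 3, Job 4, Job 5, Job 6, Job 7.
Demand: 4 + 5 + 3 + 5 + 2 + 4 + 5 = 28.

28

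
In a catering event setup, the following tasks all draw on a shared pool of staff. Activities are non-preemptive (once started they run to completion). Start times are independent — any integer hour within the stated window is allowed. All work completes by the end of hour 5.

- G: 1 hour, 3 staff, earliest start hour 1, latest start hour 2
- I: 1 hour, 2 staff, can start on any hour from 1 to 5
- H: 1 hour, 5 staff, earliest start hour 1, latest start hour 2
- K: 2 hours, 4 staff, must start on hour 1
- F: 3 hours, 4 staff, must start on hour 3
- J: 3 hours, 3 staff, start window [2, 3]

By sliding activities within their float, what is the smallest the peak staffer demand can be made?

9

Early-start (G@1, I@1, H@1, K@1, F@3, J@2) gives peak 14: h1:14  h2:7  h3:7  h4:7  h5:4.
Shift H→2, J→3.
Schedule G@1, I@1, H@2, K@1, F@3, J@3: h1:9  h2:9  h3:7  h4:7  h5:7 — peak 9.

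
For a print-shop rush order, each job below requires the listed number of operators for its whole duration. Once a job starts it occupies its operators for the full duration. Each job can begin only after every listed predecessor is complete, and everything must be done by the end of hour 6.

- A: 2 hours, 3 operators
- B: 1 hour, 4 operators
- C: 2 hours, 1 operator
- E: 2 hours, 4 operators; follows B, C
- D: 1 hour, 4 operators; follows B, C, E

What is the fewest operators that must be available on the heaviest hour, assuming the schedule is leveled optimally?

4

Early-start (A@1, B@1, C@1, E@3, D@5) gives peak 8: h1:8  h2:4  h3:4  h4:4  h5:4  h6:0.
Shift B→3, E→4, D→6.
Schedule A@1, B@3, C@1, E@4, D@6: h1:4  h2:4  h3:4  h4:4  h5:4  h6:4 — peak 4.
Total operator-hours = 24 over 6 hours ⇒ peak ≥ ⌈24/6⌉ = 4, so 4 is optimal.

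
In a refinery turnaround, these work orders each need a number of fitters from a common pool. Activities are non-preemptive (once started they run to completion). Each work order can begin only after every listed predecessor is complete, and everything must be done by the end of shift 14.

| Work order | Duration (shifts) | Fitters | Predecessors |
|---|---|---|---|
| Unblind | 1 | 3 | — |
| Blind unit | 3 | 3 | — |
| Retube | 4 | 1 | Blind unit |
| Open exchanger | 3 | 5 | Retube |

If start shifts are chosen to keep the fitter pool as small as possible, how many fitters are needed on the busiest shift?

5

Early-start (Unblind@1, Blind unit@1, Retube@4, Open exchanger@8) gives peak 6: s1:6  s2:3  s3:3  s4:1  s5:1  s6:1  s7:1  s8:5  s9:5  s10:5  s11:0  s12:0  s13:0  s14:0.
Shift Blind unit→2, Retube→5, Open exchanger→9.
Schedule Unblind@1, Blind unit@2, Retube@5, Open exchanger@9: s1:3  s2:3  s3:3  s4:3  s5:1  s6:1  s7:1  s8:1  s9:5  s10:5  s11:5  s12:0  s13:0  s14:0 — peak 5.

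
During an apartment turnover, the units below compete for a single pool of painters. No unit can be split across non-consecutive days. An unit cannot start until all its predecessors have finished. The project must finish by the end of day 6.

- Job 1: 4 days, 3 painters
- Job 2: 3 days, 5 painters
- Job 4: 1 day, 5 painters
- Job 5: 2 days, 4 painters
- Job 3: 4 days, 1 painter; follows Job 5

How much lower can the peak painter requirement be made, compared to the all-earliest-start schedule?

8

Early-start peak: d1:17  d2:12  d3:9  d4:4  d5:1  d6:1 ⇒ 17.
Leveled (Job 1@1, Job 2@3, Job 4@6, Job 5@1, Job 3@3): d1:7  d2:7  d3:9  d4:9  d5:6  d6:6 ⇒ 9.
Reduction 17 − 9 = 8.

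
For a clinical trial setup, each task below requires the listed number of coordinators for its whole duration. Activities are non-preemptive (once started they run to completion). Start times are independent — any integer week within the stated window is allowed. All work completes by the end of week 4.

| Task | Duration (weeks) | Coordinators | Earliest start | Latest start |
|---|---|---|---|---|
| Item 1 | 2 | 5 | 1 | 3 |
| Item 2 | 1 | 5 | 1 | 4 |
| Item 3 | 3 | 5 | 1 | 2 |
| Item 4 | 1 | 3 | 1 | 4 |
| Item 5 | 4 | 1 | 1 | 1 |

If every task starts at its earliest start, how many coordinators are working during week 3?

6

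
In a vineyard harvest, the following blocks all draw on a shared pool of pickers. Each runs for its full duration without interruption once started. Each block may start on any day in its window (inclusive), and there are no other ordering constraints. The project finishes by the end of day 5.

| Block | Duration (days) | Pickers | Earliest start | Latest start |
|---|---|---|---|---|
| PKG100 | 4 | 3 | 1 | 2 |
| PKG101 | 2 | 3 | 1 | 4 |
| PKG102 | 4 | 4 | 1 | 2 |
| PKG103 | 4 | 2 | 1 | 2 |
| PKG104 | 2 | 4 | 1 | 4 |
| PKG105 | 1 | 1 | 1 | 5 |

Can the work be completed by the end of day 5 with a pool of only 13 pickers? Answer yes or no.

yes

Schedule PKG100@1, PKG101@1, PKG102@1, PKG103@1, PKG104@3, PKG105@1: d1:13  d2:12  d3:13  d4:13  d5:0 — peak 13 ≤ 13.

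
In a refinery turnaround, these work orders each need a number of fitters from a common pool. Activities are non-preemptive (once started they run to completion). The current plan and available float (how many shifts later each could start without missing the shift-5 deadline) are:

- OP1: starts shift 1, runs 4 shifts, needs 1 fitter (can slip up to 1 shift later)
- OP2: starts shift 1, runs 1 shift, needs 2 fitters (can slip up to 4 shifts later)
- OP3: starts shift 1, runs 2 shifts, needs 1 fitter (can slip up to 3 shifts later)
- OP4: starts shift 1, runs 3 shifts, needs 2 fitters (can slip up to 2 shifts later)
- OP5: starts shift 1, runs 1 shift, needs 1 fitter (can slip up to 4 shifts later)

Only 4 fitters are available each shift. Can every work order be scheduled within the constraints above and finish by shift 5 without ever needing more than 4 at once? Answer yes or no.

Schedule OP1@1, OP2@5, OP3@4, OP4@1, OP5@4: s1:3  s2:3  s3:3  s4:3  s5:3 — peak 3 ≤ 4.

yes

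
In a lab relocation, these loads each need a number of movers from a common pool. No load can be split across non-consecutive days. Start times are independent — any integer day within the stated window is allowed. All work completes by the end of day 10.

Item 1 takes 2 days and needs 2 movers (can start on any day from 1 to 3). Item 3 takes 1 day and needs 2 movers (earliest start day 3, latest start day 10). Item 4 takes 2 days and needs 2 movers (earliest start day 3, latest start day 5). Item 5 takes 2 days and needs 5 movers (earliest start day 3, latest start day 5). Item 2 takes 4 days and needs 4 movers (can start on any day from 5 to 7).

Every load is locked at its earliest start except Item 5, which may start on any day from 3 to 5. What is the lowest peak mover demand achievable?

9

Item 5@3: d1:2  d2:2  d3:9  d4:7  d5:4  d6:4  d7:4  d8:4  d9:0  d10:0 → peak 9
Item 5@4: d1:2  d2:2  d3:4  d4:7  d5:9  d6:4  d7:4  d8:4  d9:0  d10:0 → peak 9
Item 5@5: d1:2  d2:2  d3:4  d4:2  d5:9  d6:9  d7:4  d8:4  d9:0  d10:0 → peak 9
Best is Item 5@3, peak 9.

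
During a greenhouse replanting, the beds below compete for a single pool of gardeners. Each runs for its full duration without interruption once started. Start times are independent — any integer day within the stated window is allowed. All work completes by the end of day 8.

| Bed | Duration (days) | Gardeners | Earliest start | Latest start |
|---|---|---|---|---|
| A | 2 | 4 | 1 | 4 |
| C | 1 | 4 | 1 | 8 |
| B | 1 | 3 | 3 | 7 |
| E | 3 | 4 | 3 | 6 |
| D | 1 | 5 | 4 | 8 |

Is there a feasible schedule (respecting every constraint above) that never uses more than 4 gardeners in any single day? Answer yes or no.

no

The minimum achievable peak is 5; 4 < 5, so no feasible schedule stays within the cap.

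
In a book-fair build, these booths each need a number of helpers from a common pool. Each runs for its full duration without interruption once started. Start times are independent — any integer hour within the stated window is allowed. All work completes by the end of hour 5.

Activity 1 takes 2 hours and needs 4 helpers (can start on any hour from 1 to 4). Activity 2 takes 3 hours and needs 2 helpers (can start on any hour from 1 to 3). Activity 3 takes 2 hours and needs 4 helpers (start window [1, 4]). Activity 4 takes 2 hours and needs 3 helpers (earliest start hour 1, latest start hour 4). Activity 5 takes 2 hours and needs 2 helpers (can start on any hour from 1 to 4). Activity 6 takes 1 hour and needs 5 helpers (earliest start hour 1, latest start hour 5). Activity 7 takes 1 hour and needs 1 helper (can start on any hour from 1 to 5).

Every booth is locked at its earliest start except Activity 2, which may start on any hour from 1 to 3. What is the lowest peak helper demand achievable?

19

Activity 2@1: h1:21  h2:15  h3:2  h4:0  h5:0 → peak 21
Activity 2@2: h1:19  h2:15  h3:2  h4:2  h5:0 → peak 19
Activity 2@3: h1:19  h2:13  h3:2  h4:2  h5:2 → peak 19
Best is Activity 2@2, peak 19.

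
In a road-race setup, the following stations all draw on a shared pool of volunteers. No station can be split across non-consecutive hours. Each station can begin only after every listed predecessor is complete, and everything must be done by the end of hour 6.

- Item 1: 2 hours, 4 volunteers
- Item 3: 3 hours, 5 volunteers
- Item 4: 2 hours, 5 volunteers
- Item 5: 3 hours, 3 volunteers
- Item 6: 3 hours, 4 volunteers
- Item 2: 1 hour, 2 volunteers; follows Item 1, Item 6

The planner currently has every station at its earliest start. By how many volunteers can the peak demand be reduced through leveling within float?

10

Early-start peak: h1:21  h2:21  h3:12  h4:2  h5:0  h6:0 ⇒ 21.
Leveled (Item 1@1, Item 3@4, Item 4@4, Item 5@1, Item 6@1, Item 2@6): h1:11  h2:11  h3:7  h4:10  h5:10  h6:7 ⇒ 11.
Reduction 21 − 11 = 10.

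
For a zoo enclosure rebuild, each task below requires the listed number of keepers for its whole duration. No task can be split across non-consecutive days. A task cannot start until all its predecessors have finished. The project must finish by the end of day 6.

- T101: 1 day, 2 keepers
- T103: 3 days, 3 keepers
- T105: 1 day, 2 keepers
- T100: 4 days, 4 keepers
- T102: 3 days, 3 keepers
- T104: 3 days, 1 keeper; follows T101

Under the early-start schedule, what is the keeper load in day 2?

At early start, day 2 has: T103, T100, T102, T104.
Demand: 3 + 4 + 3 + 1 = 11.

11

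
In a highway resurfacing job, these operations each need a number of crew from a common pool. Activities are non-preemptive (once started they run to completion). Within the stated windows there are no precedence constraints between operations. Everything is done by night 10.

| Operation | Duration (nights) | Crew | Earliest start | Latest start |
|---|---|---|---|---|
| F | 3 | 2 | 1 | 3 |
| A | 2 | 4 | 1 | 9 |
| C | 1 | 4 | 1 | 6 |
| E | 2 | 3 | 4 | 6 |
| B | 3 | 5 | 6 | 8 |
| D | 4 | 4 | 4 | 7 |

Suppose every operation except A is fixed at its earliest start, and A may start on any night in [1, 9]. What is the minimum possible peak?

9

A@1: n1:10  n2:6  n3:2  n4:7  n5:7  n6:9  n7:9  n8:5  n9:0  n10:0 → peak 10
A@2: n1:6  n2:6  n3:6  n4:7  n5:7  n6:9  n7:9  n8:5  n9:0  n10:0 → peak 9
A@3: n1:6  n2:2  n3:6  n4:11  n5:7  n6:9  n7:9  n8:5  n9:0  n10:0 → peak 11
A@4: n1:6  n2:2  n3:2  n4:11  n5:11  n6:9  n7:9  n8:5  n9:0  n10:0 → peak 11
A@5: n1:6  n2:2  n3:2  n4:7  n5:11  n6:13  n7:9  n8:5  n9:0  n10:0 → peak 13
A@6: n1:6  n2:2  n3:2  n4:7  n5:7  n6:13  n7:13  n8:5  n9:0  n10:0 → peak 13
A@7: n1:6  n2:2  n3:2  n4:7  n5:7  n6:9  n7:13  n8:9  n9:0  n10:0 → peak 13
A@8: n1:6  n2:2  n3:2  n4:7  n5:7  n6:9  n7:9  n8:9  n9:4  n10:0 → peak 9
A@9: n1:6  n2:2  n3:2  n4:7  n5:7  n6:9  n7:9  n8:5  n9:4  n10:4 → peak 9
Best is A@2, peak 9.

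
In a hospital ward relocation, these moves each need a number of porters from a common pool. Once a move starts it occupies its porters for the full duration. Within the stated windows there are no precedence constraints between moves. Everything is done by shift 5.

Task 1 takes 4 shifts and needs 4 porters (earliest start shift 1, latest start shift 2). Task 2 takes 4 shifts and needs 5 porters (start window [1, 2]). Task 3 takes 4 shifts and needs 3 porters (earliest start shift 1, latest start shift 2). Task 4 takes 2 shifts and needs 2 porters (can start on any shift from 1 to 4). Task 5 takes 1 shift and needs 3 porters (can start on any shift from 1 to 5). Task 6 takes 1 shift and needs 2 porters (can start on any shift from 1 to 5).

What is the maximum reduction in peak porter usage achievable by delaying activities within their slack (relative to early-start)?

Early-start peak: s1:19  s2:14  s3:12  s4:12  s5:0 ⇒ 19.
Leveled (Task 1@1, Task 2@1, Task 3@1, Task 4@1, Task 5@5, Task 6@3): s1:14  s2:14  s3:14  s4:12  s5:3 ⇒ 14.
Reduction 19 − 14 = 5.

5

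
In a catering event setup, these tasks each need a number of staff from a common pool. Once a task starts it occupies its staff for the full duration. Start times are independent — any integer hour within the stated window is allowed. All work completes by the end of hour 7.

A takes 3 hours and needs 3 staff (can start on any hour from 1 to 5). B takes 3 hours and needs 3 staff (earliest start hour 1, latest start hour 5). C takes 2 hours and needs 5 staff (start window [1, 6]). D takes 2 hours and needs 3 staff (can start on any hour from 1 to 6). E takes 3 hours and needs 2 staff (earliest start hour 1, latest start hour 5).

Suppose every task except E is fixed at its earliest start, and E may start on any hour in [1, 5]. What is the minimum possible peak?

14

E@1: h1:16  h2:16  h3:8  h4:0  h5:0  h6:0  h7:0 → peak 16
E@2: h1:14  h2:16  h3:8  h4:2  h5:0  h6:0  h7:0 → peak 16
E@3: h1:14  h2:14  h3:8  h4:2  h5:2  h6:0  h7:0 → peak 14
E@4: h1:14  h2:14  h3:6  h4:2  h5:2  h6:2  h7:0 → peak 14
E@5: h1:14  h2:14  h3:6  h4:0  h5:2  h6:2  h7:2 → peak 14
Best is E@3, peak 14.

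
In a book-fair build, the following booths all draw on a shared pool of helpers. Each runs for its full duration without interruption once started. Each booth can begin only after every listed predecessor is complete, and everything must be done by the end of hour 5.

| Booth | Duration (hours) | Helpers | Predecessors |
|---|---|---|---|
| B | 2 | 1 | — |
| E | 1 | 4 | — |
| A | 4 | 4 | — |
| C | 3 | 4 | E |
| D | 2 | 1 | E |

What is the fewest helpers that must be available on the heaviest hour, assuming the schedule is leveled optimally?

9

Early-start (B@1, E@1, A@1, C@2, D@2) gives peak 10: h1:9  h2:10  h3:9  h4:8  h5:0.
Shift D→3.
Schedule B@1, E@1, A@1, C@2, D@3: h1:9  h2:9  h3:9  h4:9  h5:0 — peak 9.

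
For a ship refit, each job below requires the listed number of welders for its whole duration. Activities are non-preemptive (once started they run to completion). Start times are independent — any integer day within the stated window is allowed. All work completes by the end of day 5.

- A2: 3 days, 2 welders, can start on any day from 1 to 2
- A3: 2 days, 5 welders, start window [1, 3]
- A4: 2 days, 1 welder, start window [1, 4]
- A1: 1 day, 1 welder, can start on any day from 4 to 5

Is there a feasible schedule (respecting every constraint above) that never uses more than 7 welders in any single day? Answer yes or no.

yes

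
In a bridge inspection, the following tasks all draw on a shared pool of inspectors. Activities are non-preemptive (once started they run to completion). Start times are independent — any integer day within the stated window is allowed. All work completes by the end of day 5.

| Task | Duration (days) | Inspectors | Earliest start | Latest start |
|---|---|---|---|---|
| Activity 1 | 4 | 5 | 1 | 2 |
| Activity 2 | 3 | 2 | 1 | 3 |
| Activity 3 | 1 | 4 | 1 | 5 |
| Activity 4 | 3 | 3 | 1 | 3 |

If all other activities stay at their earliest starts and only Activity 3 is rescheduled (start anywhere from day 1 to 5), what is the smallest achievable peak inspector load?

Activity 3@1: d1:14  d2:10  d3:10  d4:5  d5:0 → peak 14
Activity 3@2: d1:10  d2:14  d3:10  d4:5  d5:0 → peak 14
Activity 3@3: d1:10  d2:10  d3:14  d4:5  d5:0 → peak 14
Activity 3@4: d1:10  d2:10  d3:10  d4:9  d5:0 → peak 10
Activity 3@5: d1:10  d2:10  d3:10  d4:5  d5:4 → peak 10
Best is Activity 3@4, peak 10.

10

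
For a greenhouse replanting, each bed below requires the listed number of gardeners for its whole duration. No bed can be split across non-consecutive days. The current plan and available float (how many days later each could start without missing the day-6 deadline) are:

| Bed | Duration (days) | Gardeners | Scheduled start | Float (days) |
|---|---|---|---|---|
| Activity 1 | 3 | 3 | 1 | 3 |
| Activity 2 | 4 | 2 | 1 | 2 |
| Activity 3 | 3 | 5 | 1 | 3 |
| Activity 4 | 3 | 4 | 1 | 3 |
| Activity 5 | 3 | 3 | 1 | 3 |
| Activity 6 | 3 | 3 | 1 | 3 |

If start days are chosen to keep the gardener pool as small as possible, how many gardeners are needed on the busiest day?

11

Early-start (Activity 1@1, Activity 2@1, Activity 3@1, Activity 4@1, Activity 5@1, Activity 6@1) gives peak 20: d1:20  d2:20  d3:20  d4:2  d5:0  d6:0.
Shift Activity 3→4, Activity 4→4.
Schedule Activity 1@1, Activity 2@1, Activity 3@4, Activity 4@4, Activity 5@1, Activity 6@1: d1:11  d2:11  d3:11  d4:11  d5:9  d6:9 — peak 11.
Total gardener-days = 62 over 6 days ⇒ peak ≥ ⌈62/6⌉ = 11, so 11 is optimal.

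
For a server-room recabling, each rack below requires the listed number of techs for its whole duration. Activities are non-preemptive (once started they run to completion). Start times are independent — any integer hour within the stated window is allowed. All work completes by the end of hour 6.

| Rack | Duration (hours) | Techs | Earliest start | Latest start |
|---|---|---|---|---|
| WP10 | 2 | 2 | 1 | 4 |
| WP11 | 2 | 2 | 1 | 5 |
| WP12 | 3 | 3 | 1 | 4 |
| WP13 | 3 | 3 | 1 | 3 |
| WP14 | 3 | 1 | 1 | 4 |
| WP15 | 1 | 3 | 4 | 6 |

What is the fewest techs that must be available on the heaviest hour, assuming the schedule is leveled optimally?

Early-start (WP10@1, WP11@1, WP12@1, WP13@1, WP14@1, WP15@4) gives peak 11: h1:11  h2:11  h3:7  h4:3  h5:0  h6:0.
Shift WP12→4, WP13→3, WP15→6.
Schedule WP10@1, WP11@1, WP12@4, WP13@3, WP14@1, WP15@6: h1:5  h2:5  h3:4  h4:6  h5:6  h6:6 — peak 6.
Total tech-hours = 32 over 6 hours ⇒ peak ≥ ⌈32/6⌉ = 6, so 6 is optimal.

6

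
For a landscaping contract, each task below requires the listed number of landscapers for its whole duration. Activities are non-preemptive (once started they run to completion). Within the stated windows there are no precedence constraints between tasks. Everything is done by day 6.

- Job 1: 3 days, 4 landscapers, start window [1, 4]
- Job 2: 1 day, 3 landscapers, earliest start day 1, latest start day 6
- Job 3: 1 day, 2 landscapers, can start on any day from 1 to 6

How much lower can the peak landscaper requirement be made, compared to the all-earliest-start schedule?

5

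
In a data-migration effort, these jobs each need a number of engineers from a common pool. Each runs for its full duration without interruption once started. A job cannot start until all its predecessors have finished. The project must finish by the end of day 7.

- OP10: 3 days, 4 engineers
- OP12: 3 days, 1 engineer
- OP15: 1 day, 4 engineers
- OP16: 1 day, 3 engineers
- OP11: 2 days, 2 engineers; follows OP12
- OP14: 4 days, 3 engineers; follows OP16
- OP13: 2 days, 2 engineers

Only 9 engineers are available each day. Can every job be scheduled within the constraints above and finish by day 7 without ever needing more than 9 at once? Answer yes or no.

yes

Schedule OP10@1, OP12@2, OP15@5, OP16@1, OP11@6, OP14@4, OP13@2: d1:7  d2:7  d3:7  d4:4  d5:7  d6:5  d7:5 — peak 7 ≤ 9.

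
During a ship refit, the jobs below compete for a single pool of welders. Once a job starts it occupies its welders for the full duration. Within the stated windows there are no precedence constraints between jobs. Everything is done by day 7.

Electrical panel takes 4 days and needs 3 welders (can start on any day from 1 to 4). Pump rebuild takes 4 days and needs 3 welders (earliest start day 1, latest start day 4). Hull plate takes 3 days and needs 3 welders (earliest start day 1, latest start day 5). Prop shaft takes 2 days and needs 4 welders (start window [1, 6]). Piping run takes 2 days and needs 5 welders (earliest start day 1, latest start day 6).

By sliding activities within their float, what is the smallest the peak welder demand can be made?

Early-start (Electrical panel@1, Pump rebuild@1, Hull plate@1, Prop shaft@1, Piping run@1) gives peak 18: d1:18  d2:18  d3:9  d4:6  d5:0  d6:0  d7:0.
Shift Prop shaft→5, Piping run→5.
Schedule Electrical panel@1, Pump rebuild@1, Hull plate@1, Prop shaft@5, Piping run@5: d1:9  d2:9  d3:9  d4:6  d5:9  d6:9  d7:0 — peak 9.

9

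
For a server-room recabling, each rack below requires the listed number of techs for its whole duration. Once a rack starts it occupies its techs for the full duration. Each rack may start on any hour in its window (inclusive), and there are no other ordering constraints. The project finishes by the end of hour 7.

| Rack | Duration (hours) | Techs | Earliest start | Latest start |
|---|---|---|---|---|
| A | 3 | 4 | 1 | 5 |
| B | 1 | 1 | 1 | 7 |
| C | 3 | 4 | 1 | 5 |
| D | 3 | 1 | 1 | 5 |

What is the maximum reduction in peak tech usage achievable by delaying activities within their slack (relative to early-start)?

5

Early-start peak: h1:10  h2:9  h3:9  h4:0  h5:0  h6:0  h7:0 ⇒ 10.
Leveled (A@1, B@1, C@4, D@2): h1:5  h2:5  h3:5  h4:5  h5:4  h6:4  h7:0 ⇒ 5.
Reduction 10 − 5 = 5.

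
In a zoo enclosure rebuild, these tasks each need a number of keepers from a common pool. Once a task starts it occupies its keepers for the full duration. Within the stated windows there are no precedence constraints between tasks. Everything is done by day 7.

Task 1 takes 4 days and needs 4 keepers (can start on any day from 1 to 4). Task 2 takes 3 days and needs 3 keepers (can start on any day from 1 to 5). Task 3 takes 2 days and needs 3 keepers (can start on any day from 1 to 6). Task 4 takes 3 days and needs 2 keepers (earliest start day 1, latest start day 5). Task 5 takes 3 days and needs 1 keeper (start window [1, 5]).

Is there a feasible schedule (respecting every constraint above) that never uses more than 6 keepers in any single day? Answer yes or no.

The minimum achievable peak is 7; 6 < 7, so no feasible schedule stays within the cap.

no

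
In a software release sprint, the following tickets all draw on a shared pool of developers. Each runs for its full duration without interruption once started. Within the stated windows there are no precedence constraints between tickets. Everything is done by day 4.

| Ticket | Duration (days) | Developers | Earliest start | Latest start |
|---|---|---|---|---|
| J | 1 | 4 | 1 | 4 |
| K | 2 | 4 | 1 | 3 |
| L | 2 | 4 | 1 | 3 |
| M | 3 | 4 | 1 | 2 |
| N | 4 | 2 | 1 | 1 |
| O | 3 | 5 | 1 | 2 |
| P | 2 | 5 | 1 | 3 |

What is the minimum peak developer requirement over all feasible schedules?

19

Early-start (J@1, K@1, L@1, M@1, N@1, O@1, P@1) gives peak 28: d1:28  d2:24  d3:11  d4:2.
Shift O→2, P→3.
Schedule J@1, K@1, L@1, M@1, N@1, O@2, P@3: d1:18  d2:19  d3:16  d4:12 — peak 19.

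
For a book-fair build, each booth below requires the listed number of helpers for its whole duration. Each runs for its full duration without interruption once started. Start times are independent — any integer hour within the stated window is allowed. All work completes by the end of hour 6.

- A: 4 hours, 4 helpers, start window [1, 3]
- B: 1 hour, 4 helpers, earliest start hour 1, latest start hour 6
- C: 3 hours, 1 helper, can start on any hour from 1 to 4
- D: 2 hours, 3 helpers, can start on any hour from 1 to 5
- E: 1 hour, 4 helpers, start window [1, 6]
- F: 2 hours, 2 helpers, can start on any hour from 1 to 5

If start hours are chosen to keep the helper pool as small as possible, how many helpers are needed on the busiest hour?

Early-start (A@1, B@1, C@1, D@1, E@1, F@1) gives peak 18: h1:18  h2:10  h3:5  h4:4  h5:0  h6:0.
Shift B→5, D→4, E→6.
Schedule A@1, B@5, C@1, D@4, E@6, F@1: h1:7  h2:7  h3:5  h4:7  h5:7  h6:4 — peak 7.
Total helper-hours = 37 over 6 hours ⇒ peak ≥ ⌈37/6⌉ = 7, so 7 is optimal.

7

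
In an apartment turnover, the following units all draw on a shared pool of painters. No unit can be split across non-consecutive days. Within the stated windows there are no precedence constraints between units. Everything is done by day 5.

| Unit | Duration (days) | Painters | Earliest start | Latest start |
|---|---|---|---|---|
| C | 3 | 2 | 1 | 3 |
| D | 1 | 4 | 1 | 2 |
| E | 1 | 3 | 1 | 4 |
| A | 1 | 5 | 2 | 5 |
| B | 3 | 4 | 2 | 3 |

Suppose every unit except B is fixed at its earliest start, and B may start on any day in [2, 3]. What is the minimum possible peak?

B@2: d1:9  d2:11  d3:6  d4:4  d5:0 → peak 11
B@3: d1:9  d2:7  d3:6  d4:4  d5:4 → peak 9
Best is B@3, peak 9.

9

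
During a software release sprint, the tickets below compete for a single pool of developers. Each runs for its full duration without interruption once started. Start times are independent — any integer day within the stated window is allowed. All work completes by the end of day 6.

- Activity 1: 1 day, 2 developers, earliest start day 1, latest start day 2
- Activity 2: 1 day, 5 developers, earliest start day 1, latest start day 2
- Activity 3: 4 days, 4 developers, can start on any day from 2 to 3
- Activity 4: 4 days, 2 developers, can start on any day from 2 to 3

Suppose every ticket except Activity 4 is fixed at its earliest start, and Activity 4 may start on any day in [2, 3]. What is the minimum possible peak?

7

Activity 4@2: d1:7  d2:6  d3:6  d4:6  d5:6  d6:0 → peak 7
Activity 4@3: d1:7  d2:4  d3:6  d4:6  d5:6  d6:2 → peak 7
Best is Activity 4@2, peak 7.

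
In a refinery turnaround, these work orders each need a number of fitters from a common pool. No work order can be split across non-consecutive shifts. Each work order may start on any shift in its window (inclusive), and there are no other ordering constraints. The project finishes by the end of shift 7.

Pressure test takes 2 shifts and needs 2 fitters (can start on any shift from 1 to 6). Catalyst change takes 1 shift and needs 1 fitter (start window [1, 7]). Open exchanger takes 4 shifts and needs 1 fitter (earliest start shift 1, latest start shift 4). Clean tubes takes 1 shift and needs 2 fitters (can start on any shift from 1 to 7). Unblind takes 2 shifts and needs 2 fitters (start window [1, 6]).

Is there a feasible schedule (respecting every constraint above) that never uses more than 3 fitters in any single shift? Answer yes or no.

yes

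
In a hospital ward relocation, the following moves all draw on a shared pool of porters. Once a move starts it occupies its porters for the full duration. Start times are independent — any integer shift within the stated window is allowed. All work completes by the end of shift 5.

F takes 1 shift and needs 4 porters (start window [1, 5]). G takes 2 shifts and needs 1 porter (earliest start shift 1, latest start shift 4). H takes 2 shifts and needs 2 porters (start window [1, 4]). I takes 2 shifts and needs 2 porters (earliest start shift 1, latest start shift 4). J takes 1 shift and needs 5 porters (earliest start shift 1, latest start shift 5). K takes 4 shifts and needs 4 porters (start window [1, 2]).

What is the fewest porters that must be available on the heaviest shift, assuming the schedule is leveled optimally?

8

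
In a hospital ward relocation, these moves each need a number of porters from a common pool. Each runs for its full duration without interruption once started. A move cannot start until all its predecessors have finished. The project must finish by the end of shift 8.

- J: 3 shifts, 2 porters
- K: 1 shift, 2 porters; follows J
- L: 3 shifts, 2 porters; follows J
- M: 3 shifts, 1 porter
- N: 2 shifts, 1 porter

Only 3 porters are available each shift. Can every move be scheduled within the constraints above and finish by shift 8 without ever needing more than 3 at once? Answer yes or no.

yes

Schedule J@1, K@4, L@5, M@1, N@4: s1:3  s2:3  s3:3  s4:3  s5:3  s6:2  s7:2  s8:0 — peak 3 ≤ 3.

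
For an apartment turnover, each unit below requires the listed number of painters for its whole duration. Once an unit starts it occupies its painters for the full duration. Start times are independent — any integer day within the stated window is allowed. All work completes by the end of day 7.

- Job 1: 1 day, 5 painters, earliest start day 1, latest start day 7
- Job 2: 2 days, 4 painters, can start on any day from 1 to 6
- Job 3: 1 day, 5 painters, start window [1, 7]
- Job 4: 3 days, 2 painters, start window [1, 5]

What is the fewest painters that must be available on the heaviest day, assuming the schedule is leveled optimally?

5

Early-start (Job 1@1, Job 2@1, Job 3@1, Job 4@1) gives peak 16: d1:16  d2:6  d3:2  d4:0  d5:0  d6:0  d7:0.
Shift Job 2→2, Job 3→4, Job 4→5.
Schedule Job 1@1, Job 2@2, Job 3@4, Job 4@5: d1:5  d2:4  d3:4  d4:5  d5:2  d6:2  d7:2 — peak 5.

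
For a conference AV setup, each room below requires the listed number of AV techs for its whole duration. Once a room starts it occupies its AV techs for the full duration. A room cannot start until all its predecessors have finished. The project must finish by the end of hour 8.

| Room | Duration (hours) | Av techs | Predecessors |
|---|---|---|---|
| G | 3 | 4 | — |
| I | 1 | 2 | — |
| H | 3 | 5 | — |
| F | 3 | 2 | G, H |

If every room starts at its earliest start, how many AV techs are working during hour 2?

At early start, hour 2 has: G, H.
Demand: 4 + 5 = 9.

9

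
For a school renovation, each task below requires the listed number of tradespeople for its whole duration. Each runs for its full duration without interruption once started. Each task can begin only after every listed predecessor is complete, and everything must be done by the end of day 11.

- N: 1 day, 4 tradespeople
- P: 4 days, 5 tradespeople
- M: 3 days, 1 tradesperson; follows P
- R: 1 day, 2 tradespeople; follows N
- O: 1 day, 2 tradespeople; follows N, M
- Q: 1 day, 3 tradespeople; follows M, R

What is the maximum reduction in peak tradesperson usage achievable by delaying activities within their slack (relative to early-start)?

Early-start peak: d1:9  d2:7  d3:5  d4:5  d5:1  d6:1  d7:1  d8:5  d9:0  d10:0  d11:0 ⇒ 9.
Leveled (N@1, P@2, M@6, R@6, O@9, Q@9): d1:4  d2:5  d3:5  d4:5  d5:5  d6:3  d7:1  d8:1  d9:5  d10:0  d11:0 ⇒ 5.
Reduction 9 − 5 = 4.

4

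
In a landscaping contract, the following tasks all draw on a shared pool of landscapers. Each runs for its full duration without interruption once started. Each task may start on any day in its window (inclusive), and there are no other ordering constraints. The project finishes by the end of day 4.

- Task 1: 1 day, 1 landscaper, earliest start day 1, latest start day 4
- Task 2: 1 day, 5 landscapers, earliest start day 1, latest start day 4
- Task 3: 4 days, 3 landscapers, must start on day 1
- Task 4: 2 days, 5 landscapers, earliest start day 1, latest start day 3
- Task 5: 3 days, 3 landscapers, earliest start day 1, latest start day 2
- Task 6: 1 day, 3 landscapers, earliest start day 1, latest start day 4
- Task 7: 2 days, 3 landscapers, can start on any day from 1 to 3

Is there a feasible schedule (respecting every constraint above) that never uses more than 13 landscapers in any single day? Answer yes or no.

Schedule Task 1@1, Task 2@1, Task 3@1, Task 4@3, Task 5@2, Task 6@2, Task 7@1: d1:12  d2:12  d3:11  d4:11 — peak 12 ≤ 13.

yes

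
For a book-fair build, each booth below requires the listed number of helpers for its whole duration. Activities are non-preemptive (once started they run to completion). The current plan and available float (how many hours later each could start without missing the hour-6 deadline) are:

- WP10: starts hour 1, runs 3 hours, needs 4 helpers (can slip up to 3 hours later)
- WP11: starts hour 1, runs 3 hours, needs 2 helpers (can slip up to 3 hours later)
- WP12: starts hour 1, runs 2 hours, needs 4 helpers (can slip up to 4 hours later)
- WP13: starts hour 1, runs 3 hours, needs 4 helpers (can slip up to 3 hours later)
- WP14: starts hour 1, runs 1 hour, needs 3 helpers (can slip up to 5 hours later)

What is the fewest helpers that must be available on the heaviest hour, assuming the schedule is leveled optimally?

8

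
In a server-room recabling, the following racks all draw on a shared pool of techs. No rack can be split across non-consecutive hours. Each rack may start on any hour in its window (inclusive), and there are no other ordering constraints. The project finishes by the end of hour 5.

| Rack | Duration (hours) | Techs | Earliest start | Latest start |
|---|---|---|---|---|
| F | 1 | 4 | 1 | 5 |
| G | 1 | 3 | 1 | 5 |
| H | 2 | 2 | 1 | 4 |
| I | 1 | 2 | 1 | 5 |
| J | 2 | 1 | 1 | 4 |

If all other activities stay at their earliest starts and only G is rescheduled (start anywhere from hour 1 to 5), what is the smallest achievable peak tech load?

G@1: h1:12  h2:3  h3:0  h4:0  h5:0 → peak 12
G@2: h1:9  h2:6  h3:0  h4:0  h5:0 → peak 9
G@3: h1:9  h2:3  h3:3  h4:0  h5:0 → peak 9
G@4: h1:9  h2:3  h3:0  h4:3  h5:0 → peak 9
G@5: h1:9  h2:3  h3:0  h4:0  h5:3 → peak 9
Best is G@2, peak 9.

9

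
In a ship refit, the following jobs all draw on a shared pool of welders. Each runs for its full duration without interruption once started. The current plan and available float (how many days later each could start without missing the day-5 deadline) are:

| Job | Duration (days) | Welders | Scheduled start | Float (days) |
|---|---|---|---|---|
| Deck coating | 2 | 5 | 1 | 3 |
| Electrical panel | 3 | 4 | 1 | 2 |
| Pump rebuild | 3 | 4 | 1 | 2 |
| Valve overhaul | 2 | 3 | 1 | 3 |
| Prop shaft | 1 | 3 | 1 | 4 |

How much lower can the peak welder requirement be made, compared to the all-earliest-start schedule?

Early-start peak: d1:19  d2:16  d3:8  d4:0  d5:0 ⇒ 19.
Leveled (Deck coating@1, Electrical panel@1, Pump rebuild@3, Valve overhaul@4, Prop shaft@4): d1:9  d2:9  d3:8  d4:10  d5:7 ⇒ 10.
Reduction 19 − 10 = 9.

9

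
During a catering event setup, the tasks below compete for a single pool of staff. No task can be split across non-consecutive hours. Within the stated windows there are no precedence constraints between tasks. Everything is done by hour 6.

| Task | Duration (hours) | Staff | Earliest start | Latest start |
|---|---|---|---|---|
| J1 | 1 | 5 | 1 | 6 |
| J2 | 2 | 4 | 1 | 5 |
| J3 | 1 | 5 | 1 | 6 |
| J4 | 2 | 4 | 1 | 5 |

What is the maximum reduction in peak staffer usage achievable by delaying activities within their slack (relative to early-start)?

13

Early-start peak: h1:18  h2:8  h3:0  h4:0  h5:0  h6:0 ⇒ 18.
Leveled (J1@1, J2@2, J3@4, J4@5): h1:5  h2:4  h3:4  h4:5  h5:4  h6:4 ⇒ 5.
Reduction 18 − 5 = 13.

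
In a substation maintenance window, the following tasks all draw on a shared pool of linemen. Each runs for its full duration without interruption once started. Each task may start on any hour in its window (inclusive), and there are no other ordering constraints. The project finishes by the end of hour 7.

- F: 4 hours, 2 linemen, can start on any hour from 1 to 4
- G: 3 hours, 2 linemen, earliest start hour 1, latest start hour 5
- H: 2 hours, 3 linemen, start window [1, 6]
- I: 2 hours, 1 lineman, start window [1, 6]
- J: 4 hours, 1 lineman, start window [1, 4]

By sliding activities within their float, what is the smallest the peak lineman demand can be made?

4

Early-start (F@1, G@1, H@1, I@1, J@1) gives peak 9: h1:9  h2:9  h3:5  h4:3  h5:0  h6:0  h7:0.
Shift H→6, I→4, J→4.
Schedule F@1, G@1, H@6, I@4, J@4: h1:4  h2:4  h3:4  h4:4  h5:2  h6:4  h7:4 — peak 4.
Total lineman-hours = 26 over 7 hours ⇒ peak ≥ ⌈26/7⌉ = 4, so 4 is optimal.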